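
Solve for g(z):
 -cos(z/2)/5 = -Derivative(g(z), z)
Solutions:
 g(z) = C1 + 2*sin(z/2)/5


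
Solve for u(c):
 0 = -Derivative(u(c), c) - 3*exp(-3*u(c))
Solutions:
 u(c) = log(C1 - 9*c)/3
 u(c) = log((-3^(1/3) - 3^(5/6)*I)*(C1 - 3*c)^(1/3)/2)
 u(c) = log((-3^(1/3) + 3^(5/6)*I)*(C1 - 3*c)^(1/3)/2)


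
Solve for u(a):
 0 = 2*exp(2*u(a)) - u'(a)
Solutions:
 u(a) = log(-sqrt(-1/(C1 + 2*a))) - log(2)/2
 u(a) = log(-1/(C1 + 2*a))/2 - log(2)/2


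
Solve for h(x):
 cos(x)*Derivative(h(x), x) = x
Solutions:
 h(x) = C1 + Integral(x/cos(x), x)


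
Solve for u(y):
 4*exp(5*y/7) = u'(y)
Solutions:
 u(y) = C1 + 28*exp(5*y/7)/5


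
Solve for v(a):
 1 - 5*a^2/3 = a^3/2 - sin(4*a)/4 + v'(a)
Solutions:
 v(a) = C1 - a^4/8 - 5*a^3/9 + a - cos(4*a)/16


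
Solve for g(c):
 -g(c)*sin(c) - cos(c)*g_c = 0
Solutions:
 g(c) = C1*cos(c)


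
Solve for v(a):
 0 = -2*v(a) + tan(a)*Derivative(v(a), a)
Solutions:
 v(a) = C1*sin(a)^2


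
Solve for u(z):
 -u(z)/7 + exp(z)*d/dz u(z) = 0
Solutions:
 u(z) = C1*exp(-exp(-z)/7)


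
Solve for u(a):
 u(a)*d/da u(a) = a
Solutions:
 u(a) = -sqrt(C1 + a^2)
 u(a) = sqrt(C1 + a^2)


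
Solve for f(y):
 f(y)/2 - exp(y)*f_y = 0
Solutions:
 f(y) = C1*exp(-exp(-y)/2)


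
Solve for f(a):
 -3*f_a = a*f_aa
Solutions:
 f(a) = C1 + C2/a^2


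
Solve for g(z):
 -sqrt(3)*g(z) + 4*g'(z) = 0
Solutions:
 g(z) = C1*exp(sqrt(3)*z/4)


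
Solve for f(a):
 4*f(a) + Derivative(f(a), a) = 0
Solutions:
 f(a) = C1*exp(-4*a)


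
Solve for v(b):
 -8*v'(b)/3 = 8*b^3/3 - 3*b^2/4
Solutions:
 v(b) = C1 - b^4/4 + 3*b^3/32


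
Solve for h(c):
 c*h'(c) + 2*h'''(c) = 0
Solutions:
 h(c) = C1 + Integral(C2*airyai(-2^(2/3)*c/2) + C3*airybi(-2^(2/3)*c/2), c)


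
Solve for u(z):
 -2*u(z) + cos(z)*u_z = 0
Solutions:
 u(z) = C1*(sin(z) + 1)/(sin(z) - 1)


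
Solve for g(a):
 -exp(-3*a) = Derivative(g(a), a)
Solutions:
 g(a) = C1 + exp(-3*a)/3


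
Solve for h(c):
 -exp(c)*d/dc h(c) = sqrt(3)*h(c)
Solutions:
 h(c) = C1*exp(sqrt(3)*exp(-c))


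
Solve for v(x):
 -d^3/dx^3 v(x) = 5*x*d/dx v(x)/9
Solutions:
 v(x) = C1 + Integral(C2*airyai(-15^(1/3)*x/3) + C3*airybi(-15^(1/3)*x/3), x)


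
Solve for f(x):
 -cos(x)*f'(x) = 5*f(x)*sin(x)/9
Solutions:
 f(x) = C1*cos(x)^(5/9)


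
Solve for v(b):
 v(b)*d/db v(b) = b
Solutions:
 v(b) = -sqrt(C1 + b^2)
 v(b) = sqrt(C1 + b^2)


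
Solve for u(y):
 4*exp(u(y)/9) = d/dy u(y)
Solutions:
 u(y) = 9*log(-1/(C1 + 4*y)) + 18*log(3)


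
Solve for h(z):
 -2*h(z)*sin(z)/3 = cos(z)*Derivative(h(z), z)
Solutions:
 h(z) = C1*cos(z)^(2/3)


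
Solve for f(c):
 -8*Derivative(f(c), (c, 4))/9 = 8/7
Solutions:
 f(c) = C1 + C2*c + C3*c^2 + C4*c^3 - 3*c^4/56


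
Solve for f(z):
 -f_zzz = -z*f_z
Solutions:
 f(z) = C1 + Integral(C2*airyai(z) + C3*airybi(z), z)


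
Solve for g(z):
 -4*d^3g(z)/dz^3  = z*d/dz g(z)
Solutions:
 g(z) = C1 + Integral(C2*airyai(-2^(1/3)*z/2) + C3*airybi(-2^(1/3)*z/2), z)


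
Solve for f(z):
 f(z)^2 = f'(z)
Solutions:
 f(z) = -1/(C1 + z)


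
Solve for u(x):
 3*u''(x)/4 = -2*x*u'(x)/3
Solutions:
 u(x) = C1 + C2*erf(2*x/3)


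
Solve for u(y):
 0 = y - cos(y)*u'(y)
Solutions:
 u(y) = C1 + Integral(y/cos(y), y)


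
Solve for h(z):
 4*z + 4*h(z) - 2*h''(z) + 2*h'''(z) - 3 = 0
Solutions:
 h(z) = C3*exp(-z) - z + (C1*sin(z) + C2*cos(z))*exp(z) + 3/4


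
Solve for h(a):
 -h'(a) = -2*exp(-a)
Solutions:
 h(a) = C1 - 2*exp(-a)


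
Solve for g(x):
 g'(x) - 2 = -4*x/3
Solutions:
 g(x) = C1 - 2*x^2/3 + 2*x


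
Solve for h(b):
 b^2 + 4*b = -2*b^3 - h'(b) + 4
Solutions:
 h(b) = C1 - b^4/2 - b^3/3 - 2*b^2 + 4*b


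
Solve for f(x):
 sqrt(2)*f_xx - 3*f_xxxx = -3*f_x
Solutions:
 f(x) = C1 + C2*exp(-x*(2*2^(5/6)/(sqrt(729 - 8*sqrt(2)) + 27)^(1/3) + 2^(2/3)*(sqrt(729 - 8*sqrt(2)) + 27)^(1/3))/12)*sin(sqrt(3)*x*(-2*2^(5/6)/(sqrt(729 - 8*sqrt(2)) + 27)^(1/3) + 2^(2/3)*(sqrt(729 - 8*sqrt(2)) + 27)^(1/3))/12) + C3*exp(-x*(2*2^(5/6)/(sqrt(729 - 8*sqrt(2)) + 27)^(1/3) + 2^(2/3)*(sqrt(729 - 8*sqrt(2)) + 27)^(1/3))/12)*cos(sqrt(3)*x*(-2*2^(5/6)/(sqrt(729 - 8*sqrt(2)) + 27)^(1/3) + 2^(2/3)*(sqrt(729 - 8*sqrt(2)) + 27)^(1/3))/12) + C4*exp(x*(2*2^(5/6)/(sqrt(729 - 8*sqrt(2)) + 27)^(1/3) + 2^(2/3)*(sqrt(729 - 8*sqrt(2)) + 27)^(1/3))/6)


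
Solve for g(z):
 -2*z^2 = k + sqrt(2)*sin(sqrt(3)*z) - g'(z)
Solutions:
 g(z) = C1 + k*z + 2*z^3/3 - sqrt(6)*cos(sqrt(3)*z)/3


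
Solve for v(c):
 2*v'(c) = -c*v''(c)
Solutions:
 v(c) = C1 + C2/c


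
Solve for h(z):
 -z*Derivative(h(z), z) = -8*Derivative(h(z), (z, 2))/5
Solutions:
 h(z) = C1 + C2*erfi(sqrt(5)*z/4)


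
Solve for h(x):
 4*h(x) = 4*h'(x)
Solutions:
 h(x) = C1*exp(x)


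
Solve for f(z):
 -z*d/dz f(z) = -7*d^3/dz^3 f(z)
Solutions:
 f(z) = C1 + Integral(C2*airyai(7^(2/3)*z/7) + C3*airybi(7^(2/3)*z/7), z)


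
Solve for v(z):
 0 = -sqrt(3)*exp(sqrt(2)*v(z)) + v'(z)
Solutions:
 v(z) = sqrt(2)*(2*log(-1/(C1 + sqrt(3)*z)) - log(2))/4


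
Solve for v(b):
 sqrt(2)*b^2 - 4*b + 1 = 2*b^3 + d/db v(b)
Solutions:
 v(b) = C1 - b^4/2 + sqrt(2)*b^3/3 - 2*b^2 + b


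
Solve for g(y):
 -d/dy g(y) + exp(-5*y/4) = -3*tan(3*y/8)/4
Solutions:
 g(y) = C1 + log(tan(3*y/8)^2 + 1) - 4*exp(-5*y/4)/5


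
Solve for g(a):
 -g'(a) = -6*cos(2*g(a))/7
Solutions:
 -6*a/7 - log(sin(2*g(a)) - 1)/4 + log(sin(2*g(a)) + 1)/4 = C1


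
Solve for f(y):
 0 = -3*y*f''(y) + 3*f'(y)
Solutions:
 f(y) = C1 + C2*y^2


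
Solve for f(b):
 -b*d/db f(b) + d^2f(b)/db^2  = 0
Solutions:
 f(b) = C1 + C2*erfi(sqrt(2)*b/2)


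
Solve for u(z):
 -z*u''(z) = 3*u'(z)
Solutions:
 u(z) = C1 + C2/z^2


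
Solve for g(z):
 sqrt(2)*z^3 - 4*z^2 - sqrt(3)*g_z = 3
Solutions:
 g(z) = C1 + sqrt(6)*z^4/12 - 4*sqrt(3)*z^3/9 - sqrt(3)*z


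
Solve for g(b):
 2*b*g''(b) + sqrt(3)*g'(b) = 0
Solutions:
 g(b) = C1 + C2*b^(1 - sqrt(3)/2)


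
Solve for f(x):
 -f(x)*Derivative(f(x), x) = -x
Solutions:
 f(x) = -sqrt(C1 + x^2)
 f(x) = sqrt(C1 + x^2)


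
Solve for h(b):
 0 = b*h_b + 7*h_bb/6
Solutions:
 h(b) = C1 + C2*erf(sqrt(21)*b/7)


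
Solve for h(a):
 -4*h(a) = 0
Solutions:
 h(a) = 0


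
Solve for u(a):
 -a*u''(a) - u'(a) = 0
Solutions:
 u(a) = C1 + C2*log(a)


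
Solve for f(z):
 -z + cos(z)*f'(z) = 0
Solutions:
 f(z) = C1 + Integral(z/cos(z), z)


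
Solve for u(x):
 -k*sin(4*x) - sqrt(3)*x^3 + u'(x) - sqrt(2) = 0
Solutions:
 u(x) = C1 - k*cos(4*x)/4 + sqrt(3)*x^4/4 + sqrt(2)*x


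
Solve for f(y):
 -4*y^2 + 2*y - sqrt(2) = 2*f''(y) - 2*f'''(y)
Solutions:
 f(y) = C1 + C2*y + C3*exp(y) - y^4/6 - y^3/2 + y^2*(-6 - sqrt(2))/4


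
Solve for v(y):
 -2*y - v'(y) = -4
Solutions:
 v(y) = C1 - y^2 + 4*y


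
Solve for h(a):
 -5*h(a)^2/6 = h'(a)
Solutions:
 h(a) = 6/(C1 + 5*a)


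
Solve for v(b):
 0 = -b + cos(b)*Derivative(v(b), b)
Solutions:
 v(b) = C1 + Integral(b/cos(b), b)


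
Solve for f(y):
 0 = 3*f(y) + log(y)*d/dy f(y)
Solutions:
 f(y) = C1*exp(-3*li(y))


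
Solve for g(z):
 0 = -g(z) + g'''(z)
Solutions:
 g(z) = C3*exp(z) + (C1*sin(sqrt(3)*z/2) + C2*cos(sqrt(3)*z/2))*exp(-z/2)


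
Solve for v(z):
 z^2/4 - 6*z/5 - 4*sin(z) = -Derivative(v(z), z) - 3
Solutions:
 v(z) = C1 - z^3/12 + 3*z^2/5 - 3*z - 4*cos(z)


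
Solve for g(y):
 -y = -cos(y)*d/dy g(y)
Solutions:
 g(y) = C1 + Integral(y/cos(y), y)


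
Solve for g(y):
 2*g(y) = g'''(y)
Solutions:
 g(y) = C3*exp(2^(1/3)*y) + (C1*sin(2^(1/3)*sqrt(3)*y/2) + C2*cos(2^(1/3)*sqrt(3)*y/2))*exp(-2^(1/3)*y/2)


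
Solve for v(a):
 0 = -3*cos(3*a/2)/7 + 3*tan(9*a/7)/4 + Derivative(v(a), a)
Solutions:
 v(a) = C1 + 7*log(cos(9*a/7))/12 + 2*sin(3*a/2)/7


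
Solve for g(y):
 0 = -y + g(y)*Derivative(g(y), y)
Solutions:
 g(y) = -sqrt(C1 + y^2)
 g(y) = sqrt(C1 + y^2)


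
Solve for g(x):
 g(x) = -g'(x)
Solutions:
 g(x) = C1*exp(-x)


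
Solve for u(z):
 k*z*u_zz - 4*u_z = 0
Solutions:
 u(z) = C1 + z^(((re(k) + 4)*re(k) + im(k)^2)/(re(k)^2 + im(k)^2))*(C2*sin(4*log(z)*Abs(im(k))/(re(k)^2 + im(k)^2)) + C3*cos(4*log(z)*im(k)/(re(k)^2 + im(k)^2)))


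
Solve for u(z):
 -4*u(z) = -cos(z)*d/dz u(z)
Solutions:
 u(z) = C1*(sin(z)^2 + 2*sin(z) + 1)/(sin(z)^2 - 2*sin(z) + 1)


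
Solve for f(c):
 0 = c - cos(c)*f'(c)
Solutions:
 f(c) = C1 + Integral(c/cos(c), c)


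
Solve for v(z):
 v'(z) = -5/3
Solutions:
 v(z) = C1 - 5*z/3


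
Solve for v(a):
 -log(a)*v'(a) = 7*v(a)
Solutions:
 v(a) = C1*exp(-7*li(a))


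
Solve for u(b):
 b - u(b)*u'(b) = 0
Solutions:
 u(b) = -sqrt(C1 + b^2)
 u(b) = sqrt(C1 + b^2)


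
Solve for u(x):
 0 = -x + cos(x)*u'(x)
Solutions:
 u(x) = C1 + Integral(x/cos(x), x)


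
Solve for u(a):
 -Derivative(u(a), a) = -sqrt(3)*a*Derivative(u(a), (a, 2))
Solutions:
 u(a) = C1 + C2*a^(sqrt(3)/3 + 1)


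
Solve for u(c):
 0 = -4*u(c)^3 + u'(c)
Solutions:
 u(c) = -sqrt(2)*sqrt(-1/(C1 + 4*c))/2
 u(c) = sqrt(2)*sqrt(-1/(C1 + 4*c))/2


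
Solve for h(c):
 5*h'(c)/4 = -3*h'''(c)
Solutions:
 h(c) = C1 + C2*sin(sqrt(15)*c/6) + C3*cos(sqrt(15)*c/6)


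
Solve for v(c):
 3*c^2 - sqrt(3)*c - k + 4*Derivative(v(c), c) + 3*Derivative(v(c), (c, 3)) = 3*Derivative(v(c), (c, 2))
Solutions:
 v(c) = C1 - c^3/4 - 9*c^2/16 + sqrt(3)*c^2/8 + c*k/4 + 9*c/32 + 3*sqrt(3)*c/16 + (C2*sin(sqrt(39)*c/6) + C3*cos(sqrt(39)*c/6))*exp(c/2)


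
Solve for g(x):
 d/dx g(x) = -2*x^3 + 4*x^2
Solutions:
 g(x) = C1 - x^4/2 + 4*x^3/3


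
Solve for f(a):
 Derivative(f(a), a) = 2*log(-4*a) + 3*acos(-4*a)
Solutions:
 f(a) = C1 + 2*a*log(-a) + 3*a*acos(-4*a) - 2*a + 4*a*log(2) + 3*sqrt(1 - 16*a^2)/4


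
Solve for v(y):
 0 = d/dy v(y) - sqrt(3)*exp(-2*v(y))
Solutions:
 v(y) = log(-sqrt(C1 + 2*sqrt(3)*y))
 v(y) = log(C1 + 2*sqrt(3)*y)/2


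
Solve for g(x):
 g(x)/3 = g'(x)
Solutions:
 g(x) = C1*exp(x/3)


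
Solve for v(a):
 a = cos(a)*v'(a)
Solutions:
 v(a) = C1 + Integral(a/cos(a), a)


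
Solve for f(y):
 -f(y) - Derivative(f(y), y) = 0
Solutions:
 f(y) = C1*exp(-y)


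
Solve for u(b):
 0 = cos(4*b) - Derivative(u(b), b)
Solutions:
 u(b) = C1 + sin(4*b)/4


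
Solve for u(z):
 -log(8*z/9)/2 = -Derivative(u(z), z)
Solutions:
 u(z) = C1 + z*log(z)/2 - z*log(3) - z/2 + 3*z*log(2)/2


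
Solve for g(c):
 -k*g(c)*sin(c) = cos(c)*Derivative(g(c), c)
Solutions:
 g(c) = C1*exp(k*log(cos(c)))


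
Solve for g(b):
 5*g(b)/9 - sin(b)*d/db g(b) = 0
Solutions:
 g(b) = C1*(cos(b) - 1)^(5/18)/(cos(b) + 1)^(5/18)


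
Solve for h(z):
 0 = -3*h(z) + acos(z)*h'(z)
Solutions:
 h(z) = C1*exp(3*Integral(1/acos(z), z))


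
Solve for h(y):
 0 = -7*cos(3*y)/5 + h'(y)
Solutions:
 h(y) = C1 + 7*sin(3*y)/15


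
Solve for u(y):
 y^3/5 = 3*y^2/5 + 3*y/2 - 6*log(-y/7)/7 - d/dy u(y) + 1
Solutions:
 u(y) = C1 - y^4/20 + y^3/5 + 3*y^2/4 - 6*y*log(-y)/7 + y*(6*log(7) + 13)/7


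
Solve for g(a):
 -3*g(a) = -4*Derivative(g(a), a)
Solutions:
 g(a) = C1*exp(3*a/4)


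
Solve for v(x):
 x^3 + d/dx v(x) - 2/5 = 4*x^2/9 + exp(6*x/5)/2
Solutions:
 v(x) = C1 - x^4/4 + 4*x^3/27 + 2*x/5 + 5*exp(6*x/5)/12


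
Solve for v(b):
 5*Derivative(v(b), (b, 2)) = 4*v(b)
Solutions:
 v(b) = C1*exp(-2*sqrt(5)*b/5) + C2*exp(2*sqrt(5)*b/5)


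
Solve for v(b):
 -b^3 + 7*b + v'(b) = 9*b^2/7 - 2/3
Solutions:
 v(b) = C1 + b^4/4 + 3*b^3/7 - 7*b^2/2 - 2*b/3


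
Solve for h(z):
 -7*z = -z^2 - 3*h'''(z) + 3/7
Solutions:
 h(z) = C1 + C2*z + C3*z^2 - z^5/180 + 7*z^4/72 + z^3/42


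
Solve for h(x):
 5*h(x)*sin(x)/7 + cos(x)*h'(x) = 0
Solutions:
 h(x) = C1*cos(x)^(5/7)


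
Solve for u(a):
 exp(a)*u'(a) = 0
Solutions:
 u(a) = C1


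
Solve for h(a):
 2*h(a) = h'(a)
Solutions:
 h(a) = C1*exp(2*a)


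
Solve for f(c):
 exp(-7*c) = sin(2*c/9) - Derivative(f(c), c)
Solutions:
 f(c) = C1 - 9*cos(2*c/9)/2 + exp(-7*c)/7


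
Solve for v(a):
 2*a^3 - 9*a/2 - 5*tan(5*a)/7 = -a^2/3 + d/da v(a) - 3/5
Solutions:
 v(a) = C1 + a^4/2 + a^3/9 - 9*a^2/4 + 3*a/5 + log(cos(5*a))/7


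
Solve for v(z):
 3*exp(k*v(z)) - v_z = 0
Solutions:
 v(z) = Piecewise((log(-1/(C1*k + 3*k*z))/k, Ne(k, 0)), (nan, True))
 v(z) = Piecewise((C1 + 3*z, Eq(k, 0)), (nan, True))


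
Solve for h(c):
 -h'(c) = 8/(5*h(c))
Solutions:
 h(c) = -sqrt(C1 - 80*c)/5
 h(c) = sqrt(C1 - 80*c)/5


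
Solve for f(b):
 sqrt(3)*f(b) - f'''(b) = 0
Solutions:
 f(b) = C3*exp(3^(1/6)*b) + (C1*sin(3^(2/3)*b/2) + C2*cos(3^(2/3)*b/2))*exp(-3^(1/6)*b/2)


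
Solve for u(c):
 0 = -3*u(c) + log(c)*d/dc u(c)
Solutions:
 u(c) = C1*exp(3*li(c))


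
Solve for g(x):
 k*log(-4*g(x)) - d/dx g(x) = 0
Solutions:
 Integral(1/(log(-_y) + 2*log(2)), (_y, g(x))) = C1 + k*x


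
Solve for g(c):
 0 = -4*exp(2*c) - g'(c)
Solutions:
 g(c) = C1 - 2*exp(2*c)


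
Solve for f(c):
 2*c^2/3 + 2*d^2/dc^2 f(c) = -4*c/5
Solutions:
 f(c) = C1 + C2*c - c^4/36 - c^3/15


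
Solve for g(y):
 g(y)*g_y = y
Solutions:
 g(y) = -sqrt(C1 + y^2)
 g(y) = sqrt(C1 + y^2)


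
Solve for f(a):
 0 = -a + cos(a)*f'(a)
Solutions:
 f(a) = C1 + Integral(a/cos(a), a)


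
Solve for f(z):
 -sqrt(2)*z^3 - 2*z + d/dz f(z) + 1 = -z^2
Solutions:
 f(z) = C1 + sqrt(2)*z^4/4 - z^3/3 + z^2 - z


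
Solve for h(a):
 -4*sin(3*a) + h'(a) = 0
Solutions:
 h(a) = C1 - 4*cos(3*a)/3


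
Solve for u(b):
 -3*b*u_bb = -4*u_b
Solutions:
 u(b) = C1 + C2*b^(7/3)


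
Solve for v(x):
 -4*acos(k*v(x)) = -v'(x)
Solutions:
 Integral(1/acos(_y*k), (_y, v(x))) = C1 + 4*x


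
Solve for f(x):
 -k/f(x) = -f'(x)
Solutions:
 f(x) = -sqrt(C1 + 2*k*x)
 f(x) = sqrt(C1 + 2*k*x)


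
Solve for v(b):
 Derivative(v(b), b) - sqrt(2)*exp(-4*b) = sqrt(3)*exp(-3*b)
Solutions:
 v(b) = C1 - sqrt(3)*exp(-3*b)/3 - sqrt(2)*exp(-4*b)/4


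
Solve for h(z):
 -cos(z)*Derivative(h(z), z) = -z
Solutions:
 h(z) = C1 + Integral(z/cos(z), z)


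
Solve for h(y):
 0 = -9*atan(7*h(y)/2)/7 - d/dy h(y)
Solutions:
 Integral(1/atan(7*_y/2), (_y, h(y))) = C1 - 9*y/7


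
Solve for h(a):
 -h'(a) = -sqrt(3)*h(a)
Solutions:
 h(a) = C1*exp(sqrt(3)*a)


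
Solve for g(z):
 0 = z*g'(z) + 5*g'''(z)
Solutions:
 g(z) = C1 + Integral(C2*airyai(-5^(2/3)*z/5) + C3*airybi(-5^(2/3)*z/5), z)


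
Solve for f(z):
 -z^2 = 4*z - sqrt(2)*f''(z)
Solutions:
 f(z) = C1 + C2*z + sqrt(2)*z^4/24 + sqrt(2)*z^3/3


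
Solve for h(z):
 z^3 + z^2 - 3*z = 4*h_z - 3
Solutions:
 h(z) = C1 + z^4/16 + z^3/12 - 3*z^2/8 + 3*z/4


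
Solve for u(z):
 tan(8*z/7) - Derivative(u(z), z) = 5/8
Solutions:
 u(z) = C1 - 5*z/8 - 7*log(cos(8*z/7))/8


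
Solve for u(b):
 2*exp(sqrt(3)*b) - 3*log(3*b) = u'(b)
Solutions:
 u(b) = C1 - 3*b*log(b) + 3*b*(1 - log(3)) + 2*sqrt(3)*exp(sqrt(3)*b)/3


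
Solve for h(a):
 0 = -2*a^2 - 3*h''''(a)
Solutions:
 h(a) = C1 + C2*a + C3*a^2 + C4*a^3 - a^6/540


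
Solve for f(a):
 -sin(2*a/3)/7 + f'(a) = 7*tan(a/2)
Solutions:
 f(a) = C1 - 14*log(cos(a/2)) - 3*cos(2*a/3)/14


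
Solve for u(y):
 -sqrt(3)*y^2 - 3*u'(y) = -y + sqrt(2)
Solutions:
 u(y) = C1 - sqrt(3)*y^3/9 + y^2/6 - sqrt(2)*y/3


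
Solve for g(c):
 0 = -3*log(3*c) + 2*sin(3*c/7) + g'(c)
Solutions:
 g(c) = C1 + 3*c*log(c) - 3*c + 3*c*log(3) + 14*cos(3*c/7)/3


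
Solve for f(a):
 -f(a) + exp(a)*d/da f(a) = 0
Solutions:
 f(a) = C1*exp(-exp(-a))


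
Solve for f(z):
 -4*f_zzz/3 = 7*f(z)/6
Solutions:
 f(z) = C3*exp(-7^(1/3)*z/2) + (C1*sin(sqrt(3)*7^(1/3)*z/4) + C2*cos(sqrt(3)*7^(1/3)*z/4))*exp(7^(1/3)*z/4)


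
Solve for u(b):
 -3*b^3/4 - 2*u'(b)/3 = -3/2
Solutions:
 u(b) = C1 - 9*b^4/32 + 9*b/4


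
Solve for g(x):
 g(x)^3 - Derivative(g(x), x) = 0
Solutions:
 g(x) = -sqrt(2)*sqrt(-1/(C1 + x))/2
 g(x) = sqrt(2)*sqrt(-1/(C1 + x))/2


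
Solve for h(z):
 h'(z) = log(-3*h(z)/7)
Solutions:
 -Integral(1/(log(-_y) - log(7) + log(3)), (_y, h(z))) = C1 - z


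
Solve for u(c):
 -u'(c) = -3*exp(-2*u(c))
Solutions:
 u(c) = log(-sqrt(C1 + 6*c))
 u(c) = log(C1 + 6*c)/2


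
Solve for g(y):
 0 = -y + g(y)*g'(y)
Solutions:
 g(y) = -sqrt(C1 + y^2)
 g(y) = sqrt(C1 + y^2)


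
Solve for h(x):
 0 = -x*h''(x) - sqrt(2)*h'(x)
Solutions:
 h(x) = C1 + C2*x^(1 - sqrt(2))


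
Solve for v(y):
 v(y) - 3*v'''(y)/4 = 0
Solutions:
 v(y) = C3*exp(6^(2/3)*y/3) + (C1*sin(2^(2/3)*3^(1/6)*y/2) + C2*cos(2^(2/3)*3^(1/6)*y/2))*exp(-6^(2/3)*y/6)


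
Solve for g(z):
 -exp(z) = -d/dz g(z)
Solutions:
 g(z) = C1 + exp(z)


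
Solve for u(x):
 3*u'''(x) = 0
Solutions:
 u(x) = C1 + C2*x + C3*x^2


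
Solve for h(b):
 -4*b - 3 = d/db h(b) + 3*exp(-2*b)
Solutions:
 h(b) = C1 - 2*b^2 - 3*b + 3*exp(-2*b)/2


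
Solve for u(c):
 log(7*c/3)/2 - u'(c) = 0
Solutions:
 u(c) = C1 + c*log(c)/2 - c*log(3)/2 - c/2 + c*log(7)/2


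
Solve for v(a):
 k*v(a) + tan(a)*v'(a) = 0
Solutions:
 v(a) = C1*exp(-k*log(sin(a)))


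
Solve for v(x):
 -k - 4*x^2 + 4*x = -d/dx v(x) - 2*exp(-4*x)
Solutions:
 v(x) = C1 + k*x + 4*x^3/3 - 2*x^2 + exp(-4*x)/2


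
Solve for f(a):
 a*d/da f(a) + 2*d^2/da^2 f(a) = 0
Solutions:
 f(a) = C1 + C2*erf(a/2)


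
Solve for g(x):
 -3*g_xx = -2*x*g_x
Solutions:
 g(x) = C1 + C2*erfi(sqrt(3)*x/3)


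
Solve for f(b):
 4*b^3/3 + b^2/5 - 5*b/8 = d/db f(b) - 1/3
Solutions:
 f(b) = C1 + b^4/3 + b^3/15 - 5*b^2/16 + b/3


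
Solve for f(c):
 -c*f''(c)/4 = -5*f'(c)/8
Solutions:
 f(c) = C1 + C2*c^(7/2)


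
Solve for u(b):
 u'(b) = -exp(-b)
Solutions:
 u(b) = C1 + exp(-b)


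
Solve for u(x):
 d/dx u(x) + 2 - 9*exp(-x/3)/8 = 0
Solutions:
 u(x) = C1 - 2*x - 27*exp(-x/3)/8


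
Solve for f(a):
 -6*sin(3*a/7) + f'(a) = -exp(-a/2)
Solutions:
 f(a) = C1 - 14*cos(3*a/7) + 2*exp(-a/2)


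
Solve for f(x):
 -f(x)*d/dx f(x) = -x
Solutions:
 f(x) = -sqrt(C1 + x^2)
 f(x) = sqrt(C1 + x^2)


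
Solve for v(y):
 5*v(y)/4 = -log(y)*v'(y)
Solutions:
 v(y) = C1*exp(-5*li(y)/4)


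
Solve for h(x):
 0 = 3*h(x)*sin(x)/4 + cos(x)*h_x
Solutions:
 h(x) = C1*cos(x)^(3/4)


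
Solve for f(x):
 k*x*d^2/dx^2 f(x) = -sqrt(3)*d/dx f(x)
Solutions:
 f(x) = C1 + x^(((re(k) - sqrt(3))*re(k) + im(k)^2)/(re(k)^2 + im(k)^2))*(C2*sin(sqrt(3)*log(x)*Abs(im(k))/(re(k)^2 + im(k)^2)) + C3*cos(sqrt(3)*log(x)*im(k)/(re(k)^2 + im(k)^2)))


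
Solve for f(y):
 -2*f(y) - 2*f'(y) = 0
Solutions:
 f(y) = C1*exp(-y)


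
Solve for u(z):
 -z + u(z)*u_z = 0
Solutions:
 u(z) = -sqrt(C1 + z^2)
 u(z) = sqrt(C1 + z^2)


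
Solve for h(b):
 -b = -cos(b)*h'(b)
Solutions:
 h(b) = C1 + Integral(b/cos(b), b)


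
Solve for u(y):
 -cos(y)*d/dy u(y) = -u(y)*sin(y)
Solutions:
 u(y) = C1/cos(y)


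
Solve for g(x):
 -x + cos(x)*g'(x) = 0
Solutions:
 g(x) = C1 + Integral(x/cos(x), x)


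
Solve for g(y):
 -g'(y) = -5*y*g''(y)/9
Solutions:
 g(y) = C1 + C2*y^(14/5)


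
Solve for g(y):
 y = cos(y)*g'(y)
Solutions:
 g(y) = C1 + Integral(y/cos(y), y)


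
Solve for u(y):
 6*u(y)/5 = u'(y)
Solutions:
 u(y) = C1*exp(6*y/5)


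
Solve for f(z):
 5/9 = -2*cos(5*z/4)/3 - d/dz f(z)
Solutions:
 f(z) = C1 - 5*z/9 - 8*sin(5*z/4)/15


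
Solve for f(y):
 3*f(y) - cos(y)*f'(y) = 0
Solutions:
 f(y) = C1*(sin(y) + 1)^(3/2)/(sin(y) - 1)^(3/2)


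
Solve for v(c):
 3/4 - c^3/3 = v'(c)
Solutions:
 v(c) = C1 - c^4/12 + 3*c/4


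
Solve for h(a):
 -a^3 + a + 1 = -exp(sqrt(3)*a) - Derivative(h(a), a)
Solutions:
 h(a) = C1 + a^4/4 - a^2/2 - a - sqrt(3)*exp(sqrt(3)*a)/3


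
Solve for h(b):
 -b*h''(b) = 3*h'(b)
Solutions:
 h(b) = C1 + C2/b^2


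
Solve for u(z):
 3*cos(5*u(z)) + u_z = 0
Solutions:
 u(z) = -asin((C1 + exp(30*z))/(C1 - exp(30*z)))/5 + pi/5
 u(z) = asin((C1 + exp(30*z))/(C1 - exp(30*z)))/5


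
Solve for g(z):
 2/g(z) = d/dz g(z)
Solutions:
 g(z) = -sqrt(C1 + 4*z)
 g(z) = sqrt(C1 + 4*z)


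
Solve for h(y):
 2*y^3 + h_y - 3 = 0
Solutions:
 h(y) = C1 - y^4/2 + 3*y


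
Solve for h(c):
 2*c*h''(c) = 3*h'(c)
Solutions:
 h(c) = C1 + C2*c^(5/2)


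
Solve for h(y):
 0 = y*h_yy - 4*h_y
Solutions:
 h(y) = C1 + C2*y^5


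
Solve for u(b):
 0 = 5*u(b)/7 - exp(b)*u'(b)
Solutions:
 u(b) = C1*exp(-5*exp(-b)/7)


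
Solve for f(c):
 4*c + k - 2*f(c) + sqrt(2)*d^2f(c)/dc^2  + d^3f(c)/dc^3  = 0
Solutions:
 f(c) = C1*exp(-c*(2/(-2*sqrt(2)/27 + sqrt(-8 + (-27 + 2*sqrt(2))^2)/27 + 1)^(1/3) + 6*sqrt(2) + 9*(-2*sqrt(2)/27 + sqrt(-8 + (-27 + 2*sqrt(2))^2)/27 + 1)^(1/3))/18)*sin(sqrt(3)*c*(-9*(-2*sqrt(2)/27 + sqrt(-32 + 729*(-2 + 4*sqrt(2)/27)^2)/54 + 1)^(1/3) + 2/(-2*sqrt(2)/27 + sqrt(-32 + 729*(-2 + 4*sqrt(2)/27)^2)/54 + 1)^(1/3))/18) + C2*exp(-c*(2/(-2*sqrt(2)/27 + sqrt(-8 + (-27 + 2*sqrt(2))^2)/27 + 1)^(1/3) + 6*sqrt(2) + 9*(-2*sqrt(2)/27 + sqrt(-8 + (-27 + 2*sqrt(2))^2)/27 + 1)^(1/3))/18)*cos(sqrt(3)*c*(-9*(-2*sqrt(2)/27 + sqrt(-32 + 729*(-2 + 4*sqrt(2)/27)^2)/54 + 1)^(1/3) + 2/(-2*sqrt(2)/27 + sqrt(-32 + 729*(-2 + 4*sqrt(2)/27)^2)/54 + 1)^(1/3))/18) + C3*exp(c*(-sqrt(2)/3 + 2/(9*(-2*sqrt(2)/27 + sqrt(-8 + (-27 + 2*sqrt(2))^2)/27 + 1)^(1/3)) + (-2*sqrt(2)/27 + sqrt(-8 + (-27 + 2*sqrt(2))^2)/27 + 1)^(1/3))) + 2*c + k/2


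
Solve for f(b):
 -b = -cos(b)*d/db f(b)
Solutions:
 f(b) = C1 + Integral(b/cos(b), b)


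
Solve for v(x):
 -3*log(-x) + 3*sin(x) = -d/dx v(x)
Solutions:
 v(x) = C1 + 3*x*log(-x) - 3*x + 3*cos(x)


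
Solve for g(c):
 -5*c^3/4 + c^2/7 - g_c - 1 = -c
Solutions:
 g(c) = C1 - 5*c^4/16 + c^3/21 + c^2/2 - c


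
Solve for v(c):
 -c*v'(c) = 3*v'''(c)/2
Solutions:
 v(c) = C1 + Integral(C2*airyai(-2^(1/3)*3^(2/3)*c/3) + C3*airybi(-2^(1/3)*3^(2/3)*c/3), c)


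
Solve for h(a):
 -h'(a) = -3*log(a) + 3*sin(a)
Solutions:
 h(a) = C1 + 3*a*log(a) - 3*a + 3*cos(a)


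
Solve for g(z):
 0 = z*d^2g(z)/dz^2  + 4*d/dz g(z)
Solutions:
 g(z) = C1 + C2/z^3


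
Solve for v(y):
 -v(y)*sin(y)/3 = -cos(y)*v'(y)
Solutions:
 v(y) = C1/cos(y)^(1/3)


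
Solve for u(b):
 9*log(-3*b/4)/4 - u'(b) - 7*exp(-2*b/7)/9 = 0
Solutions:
 u(b) = C1 + 9*b*log(-b)/4 + 9*b*(-2*log(2) - 1 + log(3))/4 + 49*exp(-2*b/7)/18


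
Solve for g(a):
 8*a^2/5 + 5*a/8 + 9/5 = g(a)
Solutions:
 g(a) = 8*a^2/5 + 5*a/8 + 9/5


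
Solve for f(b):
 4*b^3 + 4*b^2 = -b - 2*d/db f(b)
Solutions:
 f(b) = C1 - b^4/2 - 2*b^3/3 - b^2/4


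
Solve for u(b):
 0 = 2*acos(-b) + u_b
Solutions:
 u(b) = C1 - 2*b*acos(-b) - 2*sqrt(1 - b^2)


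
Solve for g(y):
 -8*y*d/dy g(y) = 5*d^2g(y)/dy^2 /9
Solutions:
 g(y) = C1 + C2*erf(6*sqrt(5)*y/5)


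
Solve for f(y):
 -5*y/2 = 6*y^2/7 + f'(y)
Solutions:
 f(y) = C1 - 2*y^3/7 - 5*y^2/4


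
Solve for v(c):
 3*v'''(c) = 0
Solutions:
 v(c) = C1 + C2*c + C3*c^2


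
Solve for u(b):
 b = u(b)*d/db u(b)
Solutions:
 u(b) = -sqrt(C1 + b^2)
 u(b) = sqrt(C1 + b^2)


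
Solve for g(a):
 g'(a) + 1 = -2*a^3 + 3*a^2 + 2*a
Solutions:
 g(a) = C1 - a^4/2 + a^3 + a^2 - a


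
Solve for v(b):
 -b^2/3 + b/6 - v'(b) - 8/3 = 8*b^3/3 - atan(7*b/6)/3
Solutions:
 v(b) = C1 - 2*b^4/3 - b^3/9 + b^2/12 + b*atan(7*b/6)/3 - 8*b/3 - log(49*b^2 + 36)/7


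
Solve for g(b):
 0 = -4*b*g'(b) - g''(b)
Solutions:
 g(b) = C1 + C2*erf(sqrt(2)*b)


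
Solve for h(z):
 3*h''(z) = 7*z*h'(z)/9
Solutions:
 h(z) = C1 + C2*erfi(sqrt(42)*z/18)


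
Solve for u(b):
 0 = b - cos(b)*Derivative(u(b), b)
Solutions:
 u(b) = C1 + Integral(b/cos(b), b)


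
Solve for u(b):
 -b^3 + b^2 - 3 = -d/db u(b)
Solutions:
 u(b) = C1 + b^4/4 - b^3/3 + 3*b


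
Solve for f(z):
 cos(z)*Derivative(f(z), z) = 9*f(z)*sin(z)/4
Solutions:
 f(z) = C1/cos(z)^(9/4)


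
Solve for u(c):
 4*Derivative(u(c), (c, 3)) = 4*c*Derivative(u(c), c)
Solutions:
 u(c) = C1 + Integral(C2*airyai(c) + C3*airybi(c), c)


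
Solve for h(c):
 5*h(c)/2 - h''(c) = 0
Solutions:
 h(c) = C1*exp(-sqrt(10)*c/2) + C2*exp(sqrt(10)*c/2)


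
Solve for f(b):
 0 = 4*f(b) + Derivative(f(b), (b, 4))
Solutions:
 f(b) = (C1*sin(b) + C2*cos(b))*exp(-b) + (C3*sin(b) + C4*cos(b))*exp(b)


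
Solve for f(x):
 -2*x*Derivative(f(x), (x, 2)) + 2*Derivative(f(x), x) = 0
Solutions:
 f(x) = C1 + C2*x^2


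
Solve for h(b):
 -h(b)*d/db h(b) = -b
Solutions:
 h(b) = -sqrt(C1 + b^2)
 h(b) = sqrt(C1 + b^2)


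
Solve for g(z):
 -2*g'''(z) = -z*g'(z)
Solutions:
 g(z) = C1 + Integral(C2*airyai(2^(2/3)*z/2) + C3*airybi(2^(2/3)*z/2), z)


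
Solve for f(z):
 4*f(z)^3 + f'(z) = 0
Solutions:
 f(z) = -sqrt(2)*sqrt(-1/(C1 - 4*z))/2
 f(z) = sqrt(2)*sqrt(-1/(C1 - 4*z))/2


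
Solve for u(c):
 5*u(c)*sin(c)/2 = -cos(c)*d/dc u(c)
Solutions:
 u(c) = C1*cos(c)^(5/2)


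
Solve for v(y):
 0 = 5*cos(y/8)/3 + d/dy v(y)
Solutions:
 v(y) = C1 - 40*sin(y/8)/3


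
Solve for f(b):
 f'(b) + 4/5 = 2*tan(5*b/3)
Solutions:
 f(b) = C1 - 4*b/5 - 6*log(cos(5*b/3))/5


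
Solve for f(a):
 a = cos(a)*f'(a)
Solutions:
 f(a) = C1 + Integral(a/cos(a), a)


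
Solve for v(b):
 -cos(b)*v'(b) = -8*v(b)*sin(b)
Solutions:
 v(b) = C1/cos(b)^8


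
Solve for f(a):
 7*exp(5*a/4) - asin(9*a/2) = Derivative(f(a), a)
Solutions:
 f(a) = C1 - a*asin(9*a/2) - sqrt(4 - 81*a^2)/9 + 28*exp(5*a/4)/5


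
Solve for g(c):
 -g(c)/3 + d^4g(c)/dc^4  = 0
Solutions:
 g(c) = C1*exp(-3^(3/4)*c/3) + C2*exp(3^(3/4)*c/3) + C3*sin(3^(3/4)*c/3) + C4*cos(3^(3/4)*c/3)


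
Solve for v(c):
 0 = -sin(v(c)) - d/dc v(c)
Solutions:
 v(c) = -acos((-C1 - exp(2*c))/(C1 - exp(2*c))) + 2*pi
 v(c) = acos((-C1 - exp(2*c))/(C1 - exp(2*c)))


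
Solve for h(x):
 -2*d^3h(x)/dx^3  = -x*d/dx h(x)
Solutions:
 h(x) = C1 + Integral(C2*airyai(2^(2/3)*x/2) + C3*airybi(2^(2/3)*x/2), x)


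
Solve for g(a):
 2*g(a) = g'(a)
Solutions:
 g(a) = C1*exp(2*a)


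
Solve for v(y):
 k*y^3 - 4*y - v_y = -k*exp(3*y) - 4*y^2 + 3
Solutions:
 v(y) = C1 + k*y^4/4 + k*exp(3*y)/3 + 4*y^3/3 - 2*y^2 - 3*y


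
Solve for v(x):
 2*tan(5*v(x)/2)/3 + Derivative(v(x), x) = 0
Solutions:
 v(x) = -2*asin(C1*exp(-5*x/3))/5 + 2*pi/5
 v(x) = 2*asin(C1*exp(-5*x/3))/5


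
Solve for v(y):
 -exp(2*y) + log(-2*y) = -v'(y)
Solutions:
 v(y) = C1 - y*log(-y) + y*(1 - log(2)) + exp(2*y)/2


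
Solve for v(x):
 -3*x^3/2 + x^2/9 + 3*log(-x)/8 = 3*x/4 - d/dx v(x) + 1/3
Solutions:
 v(x) = C1 + 3*x^4/8 - x^3/27 + 3*x^2/8 - 3*x*log(-x)/8 + 17*x/24


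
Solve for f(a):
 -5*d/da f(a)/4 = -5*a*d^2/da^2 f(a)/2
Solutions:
 f(a) = C1 + C2*a^(3/2)


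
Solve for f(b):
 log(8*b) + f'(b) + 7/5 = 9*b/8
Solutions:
 f(b) = C1 + 9*b^2/16 - b*log(b) - b*log(8) - 2*b/5


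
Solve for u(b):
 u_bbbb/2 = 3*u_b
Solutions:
 u(b) = C1 + C4*exp(6^(1/3)*b) + (C2*sin(2^(1/3)*3^(5/6)*b/2) + C3*cos(2^(1/3)*3^(5/6)*b/2))*exp(-6^(1/3)*b/2)


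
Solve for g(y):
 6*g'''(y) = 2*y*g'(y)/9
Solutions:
 g(y) = C1 + Integral(C2*airyai(y/3) + C3*airybi(y/3), y)


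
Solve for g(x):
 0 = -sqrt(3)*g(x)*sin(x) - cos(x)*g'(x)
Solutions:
 g(x) = C1*cos(x)^(sqrt(3))


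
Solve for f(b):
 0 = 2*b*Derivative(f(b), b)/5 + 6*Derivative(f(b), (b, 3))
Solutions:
 f(b) = C1 + Integral(C2*airyai(-15^(2/3)*b/15) + C3*airybi(-15^(2/3)*b/15), b)


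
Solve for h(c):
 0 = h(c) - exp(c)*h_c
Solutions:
 h(c) = C1*exp(-exp(-c))


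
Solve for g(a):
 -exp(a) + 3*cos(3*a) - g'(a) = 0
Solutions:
 g(a) = C1 - exp(a) + sin(3*a)


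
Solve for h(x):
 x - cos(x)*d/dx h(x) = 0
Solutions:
 h(x) = C1 + Integral(x/cos(x), x)


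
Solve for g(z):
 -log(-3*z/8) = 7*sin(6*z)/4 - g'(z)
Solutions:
 g(z) = C1 + z*log(-z) - 3*z*log(2) - z + z*log(3) - 7*cos(6*z)/24


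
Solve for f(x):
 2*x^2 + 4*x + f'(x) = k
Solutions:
 f(x) = C1 + k*x - 2*x^3/3 - 2*x^2


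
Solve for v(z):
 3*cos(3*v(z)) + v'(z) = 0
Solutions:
 v(z) = -asin((C1 + exp(18*z))/(C1 - exp(18*z)))/3 + pi/3
 v(z) = asin((C1 + exp(18*z))/(C1 - exp(18*z)))/3


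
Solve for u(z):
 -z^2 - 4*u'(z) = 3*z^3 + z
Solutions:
 u(z) = C1 - 3*z^4/16 - z^3/12 - z^2/8


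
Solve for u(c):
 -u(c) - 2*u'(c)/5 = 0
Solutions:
 u(c) = C1*exp(-5*c/2)


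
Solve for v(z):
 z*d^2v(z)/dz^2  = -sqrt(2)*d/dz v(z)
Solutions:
 v(z) = C1 + C2*z^(1 - sqrt(2))


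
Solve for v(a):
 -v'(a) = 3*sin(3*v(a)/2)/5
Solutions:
 3*a/5 + log(cos(3*v(a)/2) - 1)/3 - log(cos(3*v(a)/2) + 1)/3 = C1


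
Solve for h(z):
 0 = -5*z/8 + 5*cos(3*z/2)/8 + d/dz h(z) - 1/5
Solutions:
 h(z) = C1 + 5*z^2/16 + z/5 - 5*sin(3*z/2)/12


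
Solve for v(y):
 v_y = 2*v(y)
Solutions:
 v(y) = C1*exp(2*y)


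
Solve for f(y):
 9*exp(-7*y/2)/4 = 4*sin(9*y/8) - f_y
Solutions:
 f(y) = C1 - 32*cos(9*y/8)/9 + 9*exp(-7*y/2)/14


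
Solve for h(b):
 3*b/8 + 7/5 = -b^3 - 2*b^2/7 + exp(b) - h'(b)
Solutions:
 h(b) = C1 - b^4/4 - 2*b^3/21 - 3*b^2/16 - 7*b/5 + exp(b)


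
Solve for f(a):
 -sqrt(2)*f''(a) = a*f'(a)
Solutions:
 f(a) = C1 + C2*erf(2^(1/4)*a/2)


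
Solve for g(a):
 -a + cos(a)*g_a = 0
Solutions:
 g(a) = C1 + Integral(a/cos(a), a)


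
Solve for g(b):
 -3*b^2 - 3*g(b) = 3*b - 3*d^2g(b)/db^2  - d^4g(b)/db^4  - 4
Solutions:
 g(b) = C1*exp(-sqrt(2)*b*sqrt(-3 + sqrt(21))/2) + C2*exp(sqrt(2)*b*sqrt(-3 + sqrt(21))/2) + C3*sin(sqrt(2)*b*sqrt(3 + sqrt(21))/2) + C4*cos(sqrt(2)*b*sqrt(3 + sqrt(21))/2) - b^2 - b - 2/3


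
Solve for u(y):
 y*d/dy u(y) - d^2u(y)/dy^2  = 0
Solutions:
 u(y) = C1 + C2*erfi(sqrt(2)*y/2)


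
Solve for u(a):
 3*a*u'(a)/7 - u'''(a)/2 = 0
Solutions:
 u(a) = C1 + Integral(C2*airyai(6^(1/3)*7^(2/3)*a/7) + C3*airybi(6^(1/3)*7^(2/3)*a/7), a)


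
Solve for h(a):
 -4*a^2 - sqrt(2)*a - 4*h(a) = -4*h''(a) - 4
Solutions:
 h(a) = C1*exp(-a) + C2*exp(a) - a^2 - sqrt(2)*a/4 - 1


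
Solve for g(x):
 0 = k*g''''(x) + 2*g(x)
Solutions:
 g(x) = C1*exp(-2^(1/4)*x*(-1/k)^(1/4)) + C2*exp(2^(1/4)*x*(-1/k)^(1/4)) + C3*exp(-2^(1/4)*I*x*(-1/k)^(1/4)) + C4*exp(2^(1/4)*I*x*(-1/k)^(1/4))


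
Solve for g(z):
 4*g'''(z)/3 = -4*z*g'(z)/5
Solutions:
 g(z) = C1 + Integral(C2*airyai(-3^(1/3)*5^(2/3)*z/5) + C3*airybi(-3^(1/3)*5^(2/3)*z/5), z)


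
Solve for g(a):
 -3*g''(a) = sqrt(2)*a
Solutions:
 g(a) = C1 + C2*a - sqrt(2)*a^3/18


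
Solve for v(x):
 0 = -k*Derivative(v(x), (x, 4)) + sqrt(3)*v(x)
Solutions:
 v(x) = C1*exp(-3^(1/8)*x*(1/k)^(1/4)) + C2*exp(3^(1/8)*x*(1/k)^(1/4)) + C3*exp(-3^(1/8)*I*x*(1/k)^(1/4)) + C4*exp(3^(1/8)*I*x*(1/k)^(1/4))


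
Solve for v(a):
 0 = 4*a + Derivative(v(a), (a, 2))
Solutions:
 v(a) = C1 + C2*a - 2*a^3/3


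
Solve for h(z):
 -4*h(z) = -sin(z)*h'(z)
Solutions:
 h(z) = C1*(cos(z)^2 - 2*cos(z) + 1)/(cos(z)^2 + 2*cos(z) + 1)


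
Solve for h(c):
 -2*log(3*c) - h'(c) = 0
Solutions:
 h(c) = C1 - 2*c*log(c) - c*log(9) + 2*c


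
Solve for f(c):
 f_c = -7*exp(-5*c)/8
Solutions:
 f(c) = C1 + 7*exp(-5*c)/40


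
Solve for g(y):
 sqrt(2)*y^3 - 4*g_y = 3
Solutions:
 g(y) = C1 + sqrt(2)*y^4/16 - 3*y/4


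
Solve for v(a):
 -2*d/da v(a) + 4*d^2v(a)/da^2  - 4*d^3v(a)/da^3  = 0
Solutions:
 v(a) = C1 + (C2*sin(a/2) + C3*cos(a/2))*exp(a/2)


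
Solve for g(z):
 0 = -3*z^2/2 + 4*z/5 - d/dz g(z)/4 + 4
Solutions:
 g(z) = C1 - 2*z^3 + 8*z^2/5 + 16*z


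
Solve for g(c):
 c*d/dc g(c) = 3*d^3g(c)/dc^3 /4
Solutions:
 g(c) = C1 + Integral(C2*airyai(6^(2/3)*c/3) + C3*airybi(6^(2/3)*c/3), c)


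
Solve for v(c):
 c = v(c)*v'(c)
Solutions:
 v(c) = -sqrt(C1 + c^2)
 v(c) = sqrt(C1 + c^2)


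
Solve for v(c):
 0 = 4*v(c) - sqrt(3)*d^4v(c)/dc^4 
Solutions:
 v(c) = C1*exp(-sqrt(2)*3^(7/8)*c/3) + C2*exp(sqrt(2)*3^(7/8)*c/3) + C3*sin(sqrt(2)*3^(7/8)*c/3) + C4*cos(sqrt(2)*3^(7/8)*c/3)


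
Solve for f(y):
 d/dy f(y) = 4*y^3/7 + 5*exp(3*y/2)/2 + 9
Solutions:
 f(y) = C1 + y^4/7 + 9*y + 5*exp(3*y/2)/3


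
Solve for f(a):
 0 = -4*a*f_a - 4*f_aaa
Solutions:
 f(a) = C1 + Integral(C2*airyai(-a) + C3*airybi(-a), a)


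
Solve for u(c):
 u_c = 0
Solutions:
 u(c) = C1


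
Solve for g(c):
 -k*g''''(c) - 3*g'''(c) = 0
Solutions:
 g(c) = C1 + C2*c + C3*c^2 + C4*exp(-3*c/k)


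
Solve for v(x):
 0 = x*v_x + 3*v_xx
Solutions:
 v(x) = C1 + C2*erf(sqrt(6)*x/6)


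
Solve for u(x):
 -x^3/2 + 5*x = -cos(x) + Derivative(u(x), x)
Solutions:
 u(x) = C1 - x^4/8 + 5*x^2/2 + sin(x)


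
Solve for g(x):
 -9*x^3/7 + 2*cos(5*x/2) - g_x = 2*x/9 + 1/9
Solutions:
 g(x) = C1 - 9*x^4/28 - x^2/9 - x/9 + 4*sin(5*x/2)/5


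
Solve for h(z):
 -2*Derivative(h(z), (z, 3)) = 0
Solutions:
 h(z) = C1 + C2*z + C3*z^2


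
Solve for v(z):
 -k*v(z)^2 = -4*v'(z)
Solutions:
 v(z) = -4/(C1 + k*z)


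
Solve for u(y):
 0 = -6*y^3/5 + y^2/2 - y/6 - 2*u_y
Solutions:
 u(y) = C1 - 3*y^4/20 + y^3/12 - y^2/24


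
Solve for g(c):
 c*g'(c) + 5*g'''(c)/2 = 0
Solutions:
 g(c) = C1 + Integral(C2*airyai(-2^(1/3)*5^(2/3)*c/5) + C3*airybi(-2^(1/3)*5^(2/3)*c/5), c)


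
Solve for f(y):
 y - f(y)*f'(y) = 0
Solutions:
 f(y) = -sqrt(C1 + y^2)
 f(y) = sqrt(C1 + y^2)


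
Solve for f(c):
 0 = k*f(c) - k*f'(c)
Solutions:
 f(c) = C1*exp(c)


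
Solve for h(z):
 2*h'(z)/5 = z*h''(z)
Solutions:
 h(z) = C1 + C2*z^(7/5)


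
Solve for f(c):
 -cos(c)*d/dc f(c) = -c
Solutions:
 f(c) = C1 + Integral(c/cos(c), c)


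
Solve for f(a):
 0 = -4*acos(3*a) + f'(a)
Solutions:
 f(a) = C1 + 4*a*acos(3*a) - 4*sqrt(1 - 9*a^2)/3


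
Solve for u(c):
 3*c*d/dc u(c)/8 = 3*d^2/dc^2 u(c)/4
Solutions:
 u(c) = C1 + C2*erfi(c/2)


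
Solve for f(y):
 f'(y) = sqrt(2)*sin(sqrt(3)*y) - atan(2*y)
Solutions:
 f(y) = C1 - y*atan(2*y) + log(4*y^2 + 1)/4 - sqrt(6)*cos(sqrt(3)*y)/3


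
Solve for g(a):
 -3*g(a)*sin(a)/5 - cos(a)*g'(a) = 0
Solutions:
 g(a) = C1*cos(a)^(3/5)


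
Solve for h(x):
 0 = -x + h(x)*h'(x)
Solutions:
 h(x) = -sqrt(C1 + x^2)
 h(x) = sqrt(C1 + x^2)


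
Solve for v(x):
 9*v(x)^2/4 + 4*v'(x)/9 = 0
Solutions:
 v(x) = 16/(C1 + 81*x)


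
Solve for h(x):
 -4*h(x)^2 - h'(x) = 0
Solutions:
 h(x) = 1/(C1 + 4*x)


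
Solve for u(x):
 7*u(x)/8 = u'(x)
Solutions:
 u(x) = C1*exp(7*x/8)


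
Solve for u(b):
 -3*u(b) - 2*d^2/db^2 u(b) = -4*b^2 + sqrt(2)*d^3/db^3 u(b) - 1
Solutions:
 u(b) = C1*exp(b*(-4*sqrt(2) + 4*2^(2/3)/(9*sqrt(194) + 89*sqrt(2))^(1/3) + 2^(1/3)*(9*sqrt(194) + 89*sqrt(2))^(1/3))/12)*sin(2^(1/3)*sqrt(3)*b*(-(9*sqrt(194) + 89*sqrt(2))^(1/3) + 4*2^(1/3)/(9*sqrt(194) + 89*sqrt(2))^(1/3))/12) + C2*exp(b*(-4*sqrt(2) + 4*2^(2/3)/(9*sqrt(194) + 89*sqrt(2))^(1/3) + 2^(1/3)*(9*sqrt(194) + 89*sqrt(2))^(1/3))/12)*cos(2^(1/3)*sqrt(3)*b*(-(9*sqrt(194) + 89*sqrt(2))^(1/3) + 4*2^(1/3)/(9*sqrt(194) + 89*sqrt(2))^(1/3))/12) + C3*exp(-b*(4*2^(2/3)/(9*sqrt(194) + 89*sqrt(2))^(1/3) + 2*sqrt(2) + 2^(1/3)*(9*sqrt(194) + 89*sqrt(2))^(1/3))/6) + 4*b^2/3 - 13/9


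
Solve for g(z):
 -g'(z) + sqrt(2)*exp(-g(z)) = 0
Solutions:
 g(z) = log(C1 + sqrt(2)*z)


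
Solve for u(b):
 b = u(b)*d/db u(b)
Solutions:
 u(b) = -sqrt(C1 + b^2)
 u(b) = sqrt(C1 + b^2)


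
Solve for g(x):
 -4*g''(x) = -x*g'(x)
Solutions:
 g(x) = C1 + C2*erfi(sqrt(2)*x/4)


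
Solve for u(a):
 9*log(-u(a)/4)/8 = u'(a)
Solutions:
 -8*Integral(1/(log(-_y) - 2*log(2)), (_y, u(a)))/9 = C1 - a


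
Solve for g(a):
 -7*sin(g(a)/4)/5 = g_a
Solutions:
 7*a/5 + 2*log(cos(g(a)/4) - 1) - 2*log(cos(g(a)/4) + 1) = C1


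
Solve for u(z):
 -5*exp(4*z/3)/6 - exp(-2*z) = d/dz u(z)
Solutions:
 u(z) = C1 - 5*exp(4*z/3)/8 + exp(-2*z)/2


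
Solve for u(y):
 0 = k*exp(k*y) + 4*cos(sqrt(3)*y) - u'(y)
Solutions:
 u(y) = C1 + exp(k*y) + 4*sqrt(3)*sin(sqrt(3)*y)/3


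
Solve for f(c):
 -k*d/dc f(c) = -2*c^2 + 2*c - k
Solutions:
 f(c) = C1 + 2*c^3/(3*k) - c^2/k + c


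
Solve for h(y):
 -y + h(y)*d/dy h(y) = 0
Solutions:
 h(y) = -sqrt(C1 + y^2)
 h(y) = sqrt(C1 + y^2)


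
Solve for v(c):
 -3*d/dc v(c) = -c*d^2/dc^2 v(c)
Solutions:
 v(c) = C1 + C2*c^4


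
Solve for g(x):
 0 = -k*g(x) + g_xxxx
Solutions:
 g(x) = C1*exp(-k^(1/4)*x) + C2*exp(k^(1/4)*x) + C3*exp(-I*k^(1/4)*x) + C4*exp(I*k^(1/4)*x)


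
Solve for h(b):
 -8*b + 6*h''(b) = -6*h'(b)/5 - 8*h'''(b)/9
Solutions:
 h(b) = C1 + C2*exp(3*b*(-45 + sqrt(1785))/40) + C3*exp(-3*b*(sqrt(1785) + 45)/40) + 10*b^2/3 - 100*b/3


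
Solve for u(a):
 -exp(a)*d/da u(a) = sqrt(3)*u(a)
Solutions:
 u(a) = C1*exp(sqrt(3)*exp(-a))


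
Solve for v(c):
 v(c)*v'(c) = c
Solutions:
 v(c) = -sqrt(C1 + c^2)
 v(c) = sqrt(C1 + c^2)


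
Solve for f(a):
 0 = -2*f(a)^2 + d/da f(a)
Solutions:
 f(a) = -1/(C1 + 2*a)


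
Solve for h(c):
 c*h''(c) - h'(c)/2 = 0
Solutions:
 h(c) = C1 + C2*c^(3/2)


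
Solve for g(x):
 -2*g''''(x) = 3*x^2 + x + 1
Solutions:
 g(x) = C1 + C2*x + C3*x^2 + C4*x^3 - x^6/240 - x^5/240 - x^4/48


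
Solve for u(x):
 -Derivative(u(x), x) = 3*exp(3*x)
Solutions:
 u(x) = C1 - exp(3*x)


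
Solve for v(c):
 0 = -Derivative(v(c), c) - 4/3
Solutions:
 v(c) = C1 - 4*c/3


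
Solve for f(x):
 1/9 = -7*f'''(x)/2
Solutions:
 f(x) = C1 + C2*x + C3*x^2 - x^3/189


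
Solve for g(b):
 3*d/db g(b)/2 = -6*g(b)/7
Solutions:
 g(b) = C1*exp(-4*b/7)


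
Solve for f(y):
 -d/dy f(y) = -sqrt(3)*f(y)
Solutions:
 f(y) = C1*exp(sqrt(3)*y)


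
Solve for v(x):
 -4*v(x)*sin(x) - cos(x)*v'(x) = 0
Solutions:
 v(x) = C1*cos(x)^4


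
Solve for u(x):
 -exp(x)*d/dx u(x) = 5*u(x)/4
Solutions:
 u(x) = C1*exp(5*exp(-x)/4)


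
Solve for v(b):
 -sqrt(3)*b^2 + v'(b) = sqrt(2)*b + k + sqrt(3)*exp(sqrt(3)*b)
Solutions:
 v(b) = C1 + sqrt(3)*b^3/3 + sqrt(2)*b^2/2 + b*k + exp(sqrt(3)*b)


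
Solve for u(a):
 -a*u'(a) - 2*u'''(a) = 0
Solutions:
 u(a) = C1 + Integral(C2*airyai(-2^(2/3)*a/2) + C3*airybi(-2^(2/3)*a/2), a)


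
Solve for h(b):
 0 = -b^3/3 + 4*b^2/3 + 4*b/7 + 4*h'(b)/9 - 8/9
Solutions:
 h(b) = C1 + 3*b^4/16 - b^3 - 9*b^2/14 + 2*b


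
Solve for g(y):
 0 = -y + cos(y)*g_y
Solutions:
 g(y) = C1 + Integral(y/cos(y), y)


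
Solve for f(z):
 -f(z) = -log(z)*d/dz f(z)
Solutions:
 f(z) = C1*exp(li(z))


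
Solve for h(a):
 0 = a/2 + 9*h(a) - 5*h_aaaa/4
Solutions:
 h(a) = C1*exp(-5^(3/4)*sqrt(6)*a/5) + C2*exp(5^(3/4)*sqrt(6)*a/5) + C3*sin(5^(3/4)*sqrt(6)*a/5) + C4*cos(5^(3/4)*sqrt(6)*a/5) - a/18


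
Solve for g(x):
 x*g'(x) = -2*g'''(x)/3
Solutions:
 g(x) = C1 + Integral(C2*airyai(-2^(2/3)*3^(1/3)*x/2) + C3*airybi(-2^(2/3)*3^(1/3)*x/2), x)


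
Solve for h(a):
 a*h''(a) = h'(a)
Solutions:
 h(a) = C1 + C2*a^2


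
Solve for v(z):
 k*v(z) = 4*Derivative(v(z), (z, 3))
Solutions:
 v(z) = C1*exp(2^(1/3)*k^(1/3)*z/2) + C2*exp(2^(1/3)*k^(1/3)*z*(-1 + sqrt(3)*I)/4) + C3*exp(-2^(1/3)*k^(1/3)*z*(1 + sqrt(3)*I)/4)


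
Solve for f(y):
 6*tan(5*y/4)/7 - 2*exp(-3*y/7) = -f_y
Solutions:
 f(y) = C1 - 12*log(tan(5*y/4)^2 + 1)/35 - 14*exp(-3*y/7)/3


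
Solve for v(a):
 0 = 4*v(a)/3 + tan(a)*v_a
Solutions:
 v(a) = C1/sin(a)^(4/3)


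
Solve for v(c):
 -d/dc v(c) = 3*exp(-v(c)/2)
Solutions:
 v(c) = 2*log(C1 - 3*c/2)


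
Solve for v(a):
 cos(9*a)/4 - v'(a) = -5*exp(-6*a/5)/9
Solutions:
 v(a) = C1 + sin(9*a)/36 - 25*exp(-6*a/5)/54


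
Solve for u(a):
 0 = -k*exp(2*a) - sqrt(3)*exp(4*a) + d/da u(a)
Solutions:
 u(a) = C1 + k*exp(2*a)/2 + sqrt(3)*exp(4*a)/4
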